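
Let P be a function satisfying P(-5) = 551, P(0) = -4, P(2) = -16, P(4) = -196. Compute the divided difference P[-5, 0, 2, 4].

P[-5,0] = (-4 - 551) / (0 - (-5)) = -111
P[0,2] = (-16 - (-4)) / (2 - 0) = -6
P[2,4] = (-196 - (-16)) / (4 - 2) = -90
P[-5,0,2] = (-6 - (-111)) / (2 - (-5)) = 15
P[0,2,4] = (-90 - (-6)) / (4 - 0) = -21
P[-5,0,2,4] = (-21 - 15) / (4 - (-5)) = -4

-4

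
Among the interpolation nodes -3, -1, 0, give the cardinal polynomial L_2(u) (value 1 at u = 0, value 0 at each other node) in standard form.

L_2(u) = (u + 3)(u + 1) / [(3)·(1)]
       = (u^2 + 4u + 3) / (3)

L_2(u) = (1/3)u^2 + (4/3)u + 1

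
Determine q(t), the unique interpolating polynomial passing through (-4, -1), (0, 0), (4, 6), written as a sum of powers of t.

q(t) = (5/32)t^2 + (7/8)t

Build the Lagrange basis polynomials:
L_0(t) = t(t - 4) / [32] = (1/32)t^2 - (1/8)t
L_1(t) = (t + 4)(t - 4) / [-16] = -(1/16)t^2 + 1
L_2(t) = (t + 4)t / [32] = (1/32)t^2 + (1/8)t
q(t) = (-1)·L_0 + 0·L_1 + 6·L_2
  (-1)·L_0(t) = -(1/32)t^2 + (1/8)t
  0·L_1(t) = 0
  6·L_2(t) = (3/16)t^2 + (3/4)t
Adding term by term: (5/32)t^2 + (7/8)t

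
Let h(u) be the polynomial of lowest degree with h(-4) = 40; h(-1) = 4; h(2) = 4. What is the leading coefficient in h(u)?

L_0(u) = (u + 1)(u - 2) / [18] = (1/18)u^2 - (1/18)u - 1/9
L_1(u) = (u + 4)(u - 2) / [-9] = -(1/9)u^2 - (2/9)u + 8/9
L_2(u) = (u + 4)(u + 1) / [18] = (1/18)u^2 + (5/18)u + 2/9
h(u) = 40·L_0 + 4·L_1 + 4·L_2
Only the coefficient of u^2 is needed; take it from each L_i and combine:
40·(1/18) + 4·(-1/9) + 4·(1/18) = 2

2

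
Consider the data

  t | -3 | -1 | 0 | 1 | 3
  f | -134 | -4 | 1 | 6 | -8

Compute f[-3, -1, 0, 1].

5

f[-3,-1] = (-4 - (-134)) / (-1 - (-3)) = 65
f[-1,0] = (1 - (-4)) / (0 - (-1)) = 5
f[0,1] = (6 - 1) / (1 - 0) = 5
f[-3,-1,0] = (5 - 65) / (0 - (-3)) = -20
f[-1,0,1] = (5 - 5) / (1 - (-1)) = 0
f[-3,-1,0,1] = (0 - (-20)) / (1 - (-3)) = 5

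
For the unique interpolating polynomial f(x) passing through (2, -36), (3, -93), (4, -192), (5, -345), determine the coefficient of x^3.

-2

Build the Lagrange basis polynomials:
L_0(x) = (x - 3)(x - 4)(x - 5) / [-6] = -(1/6)x^3 + 2x^2 - (47/6)x + 10
L_1(x) = (x - 2)(x - 4)(x - 5) / [2] = (1/2)x^3 - (11/2)x^2 + 19x - 20
L_2(x) = (x - 2)(x - 3)(x - 5) / [-2] = -(1/2)x^3 + 5x^2 - (31/2)x + 15
L_3(x) = (x - 2)(x - 3)(x - 4) / [6] = (1/6)x^3 - (3/2)x^2 + (13/3)x - 4
f(x) = (-36)·L_0 + (-93)·L_1 + (-192)·L_2 + (-345)·L_3
Only the coefficient of x^3 is needed; take it from each L_i and combine:
(-36)·(-1/6) + (-93)·(1/2) + (-192)·(-1/2) + (-345)·(1/6) = -2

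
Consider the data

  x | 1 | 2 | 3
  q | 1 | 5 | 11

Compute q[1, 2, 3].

q[1,2] = (5 - 1) / (2 - 1) = 4
q[2,3] = (11 - 5) / (3 - 2) = 6
q[1,2,3] = (6 - 4) / (3 - 1) = 1

1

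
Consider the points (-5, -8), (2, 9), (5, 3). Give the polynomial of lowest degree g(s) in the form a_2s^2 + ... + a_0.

g(s) = -(31/70)s^2 + (11/10)s + 60/7

Build the Lagrange basis polynomials:
L_0(s) = (s - 2)(s - 5) / [70] = (1/70)s^2 - (1/10)s + 1/7
L_1(s) = (s + 5)(s - 5) / [-21] = -(1/21)s^2 + 25/21
L_2(s) = (s + 5)(s - 2) / [30] = (1/30)s^2 + (1/10)s - 1/3
g(s) = (-8)·L_0 + 9·L_1 + 3·L_2
  (-8)·L_0(s) = -(4/35)s^2 + (4/5)s - 8/7
  9·L_1(s) = -(3/7)s^2 + 75/7
  3·L_2(s) = (1/10)s^2 + (3/10)s - 1
Adding term by term: -(31/70)s^2 + (11/10)s + 60/7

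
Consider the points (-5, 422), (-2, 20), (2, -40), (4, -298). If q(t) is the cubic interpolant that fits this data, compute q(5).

Evaluate each Lagrange basis at t = 5:
L_0(5) = (7)·(3)·(1)/[(-3)·(-7)·(-9)] = -1/9
L_1(5) = (10)·(3)·(1)/[(3)·(-4)·(-6)] = 5/12
L_2(5) = (10)·(7)·(1)/[(7)·(4)·(-2)] = -5/4
L_3(5) = (10)·(7)·(3)/[(9)·(6)·(2)] = 35/18
Sum: 422·(-1/9) + 20·(5/12) + (-40)·(-5/4) + (-298)·(35/18) = -568

-568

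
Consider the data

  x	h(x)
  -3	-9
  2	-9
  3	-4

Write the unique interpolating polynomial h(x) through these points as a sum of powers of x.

h(x) = (5/6)x^2 + (5/6)x - 14

L_0(x) = (x - 2)(x - 3) / [30] = (1/30)x^2 - (1/6)x + 1/5
L_1(x) = (x + 3)(x - 3) / [-5] = -(1/5)x^2 + 9/5
L_2(x) = (x + 3)(x - 2) / [6] = (1/6)x^2 + (1/6)x - 1
h(x) = (-9)·L_0 + (-9)·L_1 + (-4)·L_2
  (-9)·L_0(x) = -(3/10)x^2 + (3/2)x - 9/5
  (-9)·L_1(x) = (9/5)x^2 - 81/5
  (-4)·L_2(x) = -(2/3)x^2 - (2/3)x + 4
Adding term by term: (5/6)x^2 + (5/6)x - 14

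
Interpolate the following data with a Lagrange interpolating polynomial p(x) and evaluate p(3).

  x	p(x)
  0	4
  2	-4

Evaluate each Lagrange basis at x = 3:
L_0(3) = (1)/[(-2)] = -1/2
L_1(3) = (3)/[(2)] = 3/2
Sum: 4·(-1/2) + (-4)·(3/2) = -8

-8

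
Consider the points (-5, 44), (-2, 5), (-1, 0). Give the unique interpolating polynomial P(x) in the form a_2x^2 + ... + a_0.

Build the Lagrange basis polynomials:
L_0(x) = (x + 2)(x + 1) / [12] = (1/12)x^2 + (1/4)x + 1/6
L_1(x) = (x + 5)(x + 1) / [-3] = -(1/3)x^2 - 2x - 5/3
L_2(x) = (x + 5)(x + 2) / [4] = (1/4)x^2 + (7/4)x + 5/2
P(x) = 44·L_0 + 5·L_1 + 0·L_2
  44·L_0(x) = (11/3)x^2 + 11x + 22/3
  5·L_1(x) = -(5/3)x^2 - 10x - 25/3
  0·L_2(x) = 0
Adding term by term: 2x^2 + x - 1

P(x) = 2x^2 + x - 1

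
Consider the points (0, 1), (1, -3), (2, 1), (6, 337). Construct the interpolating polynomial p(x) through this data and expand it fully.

Build the Lagrange basis polynomials:
L_0(x) = (x - 1)(x - 2)(x - 6) / [-12] = -(1/12)x^3 + (3/4)x^2 - (5/3)x + 1
L_1(x) = x(x - 2)(x - 6) / [5] = (1/5)x^3 - (8/5)x^2 + (12/5)x
L_2(x) = x(x - 1)(x - 6) / [-8] = -(1/8)x^3 + (7/8)x^2 - (3/4)x
L_3(x) = x(x - 1)(x - 2) / [120] = (1/120)x^3 - (1/40)x^2 + (1/60)x
p(x) = 1·L_0 + (-3)·L_1 + 1·L_2 + 337·L_3
  1·L_0(x) = -(1/12)x^3 + (3/4)x^2 - (5/3)x + 1
  (-3)·L_1(x) = -(3/5)x^3 + (24/5)x^2 - (36/5)x
  1·L_2(x) = -(1/8)x^3 + (7/8)x^2 - (3/4)x
  337·L_3(x) = (337/120)x^3 - (337/40)x^2 + (337/60)x
Adding term by term: 2x^3 - 2x^2 - 4x + 1

p(x) = 2x^3 - 2x^2 - 4x + 1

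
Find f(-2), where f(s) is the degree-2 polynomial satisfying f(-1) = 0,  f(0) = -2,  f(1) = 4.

L_0(-2) = (-2)·(-3)/[(-1)·(-2)] = 3
L_1(-2) = (-1)·(-3)/[(1)·(-1)] = -3
L_2(-2) = (-1)·(-2)/[(2)·(1)] = 1
Sum: 0 + (-2)·(-3) + 4·(1) = 10

10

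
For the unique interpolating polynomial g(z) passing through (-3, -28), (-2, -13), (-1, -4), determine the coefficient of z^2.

The leading coefficient equals the top divided difference g[-3,-2,-1].
g[-3,-2] = (-13 - (-28)) / (-2 - (-3)) = 15
g[-2,-1] = (-4 - (-13)) / (-1 - (-2)) = 9
g[-3,-2,-1] = (9 - 15) / (-1 - (-3)) = -3

-3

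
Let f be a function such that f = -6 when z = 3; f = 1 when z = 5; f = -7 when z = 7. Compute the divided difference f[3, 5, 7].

-15/8

f[3,5] = (1 - (-6)) / (5 - 3) = 7/2
f[5,7] = (-7 - 1) / (7 - 5) = -4
f[3,5,7] = (-4 - 7/2) / (7 - 3) = -15/8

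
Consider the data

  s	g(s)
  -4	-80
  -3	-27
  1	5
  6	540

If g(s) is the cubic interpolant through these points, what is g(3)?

L_0(3) = (6)·(2)·(-3)/[(-1)·(-5)·(-10)] = 18/25
L_1(3) = (7)·(2)·(-3)/[(1)·(-4)·(-9)] = -7/6
L_2(3) = (7)·(6)·(-3)/[(5)·(4)·(-5)] = 63/50
L_3(3) = (7)·(6)·(2)/[(10)·(9)·(5)] = 14/75
Sum: (-80)·(18/25) + (-27)·(-7/6) + 5·(63/50) + 540·(14/75) = 81

81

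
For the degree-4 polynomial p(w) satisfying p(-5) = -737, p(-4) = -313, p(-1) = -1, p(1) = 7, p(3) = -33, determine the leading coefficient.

-1

The leading coefficient equals the top divided difference p[-5,-4,-1,1,3].
p[-5,-4] = (-313 - (-737)) / (-4 - (-5)) = 424
p[-4,-1] = (-1 - (-313)) / (-1 - (-4)) = 104
p[-1,1] = (7 - (-1)) / (1 - (-1)) = 4
p[1,3] = (-33 - 7) / (3 - 1) = -20
p[-5,-4,-1] = (104 - 424) / (-1 - (-5)) = -80
p[-4,-1,1] = (4 - 104) / (1 - (-4)) = -20
p[-1,1,3] = (-20 - 4) / (3 - (-1)) = -6
p[-5,-4,-1,1] = (-20 - (-80)) / (1 - (-5)) = 10
p[-4,-1,1,3] = (-6 - (-20)) / (3 - (-4)) = 2
p[-5,-4,-1,1,3] = (2 - 10) / (3 - (-5)) = -1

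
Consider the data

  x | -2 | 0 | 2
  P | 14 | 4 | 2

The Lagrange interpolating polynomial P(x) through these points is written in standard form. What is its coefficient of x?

-3

L_0(x) = x(x - 2) / [8] = (1/8)x^2 - (1/4)x
L_1(x) = (x + 2)(x - 2) / [-4] = -(1/4)x^2 + 1
L_2(x) = (x + 2)x / [8] = (1/8)x^2 + (1/4)x
P(x) = 14·L_0 + 4·L_1 + 2·L_2
Only the coefficient of x is needed; take it from each L_i and combine:
14·(-1/4) + 4·(0) + 2·(1/4) = -3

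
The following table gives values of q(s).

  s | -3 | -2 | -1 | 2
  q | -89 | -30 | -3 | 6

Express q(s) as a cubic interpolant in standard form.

q(s) = 2s^3 - 4s^2 + s + 4

Build the Lagrange basis polynomials:
L_0(s) = (s + 2)(s + 1)(s - 2) / [-10] = -(1/10)s^3 - (1/10)s^2 + (2/5)s + 2/5
L_1(s) = (s + 3)(s + 1)(s - 2) / [4] = (1/4)s^3 + (1/2)s^2 - (5/4)s - 3/2
L_2(s) = (s + 3)(s + 2)(s - 2) / [-6] = -(1/6)s^3 - (1/2)s^2 + (2/3)s + 2
L_3(s) = (s + 3)(s + 2)(s + 1) / [60] = (1/60)s^3 + (1/10)s^2 + (11/60)s + 1/10
q(s) = (-89)·L_0 + (-30)·L_1 + (-3)·L_2 + 6·L_3
  (-89)·L_0(s) = (89/10)s^3 + (89/10)s^2 - (178/5)s - 178/5
  (-30)·L_1(s) = -(15/2)s^3 - 15s^2 + (75/2)s + 45
  (-3)·L_2(s) = (1/2)s^3 + (3/2)s^2 - 2s - 6
  6·L_3(s) = (1/10)s^3 + (3/5)s^2 + (11/10)s + 3/5
Adding term by term: 2s^3 - 4s^2 + s + 4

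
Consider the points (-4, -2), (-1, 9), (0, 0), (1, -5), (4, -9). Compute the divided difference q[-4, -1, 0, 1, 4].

q[-4,-1] = (9 - (-2)) / (-1 - (-4)) = 11/3
q[-1,0] = (0 - 9) / (0 - (-1)) = -9
q[0,1] = (-5 - 0) / (1 - 0) = -5
q[1,4] = (-9 - (-5)) / (4 - 1) = -4/3
q[-4,-1,0] = (-9 - 11/3) / (0 - (-4)) = -19/6
q[-1,0,1] = (-5 - (-9)) / (1 - (-1)) = 2
q[0,1,4] = (-4/3 - (-5)) / (4 - 0) = 11/12
q[-4,-1,0,1] = (2 - (-19/6)) / (1 - (-4)) = 31/30
q[-1,0,1,4] = (11/12 - 2) / (4 - (-1)) = -13/60
q[-4,-1,0,1,4] = (-13/60 - 31/30) / (4 - (-4)) = -5/32

-5/32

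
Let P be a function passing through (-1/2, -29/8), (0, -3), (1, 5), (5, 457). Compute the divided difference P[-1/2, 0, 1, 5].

P[-1/2,0] = (-3 - (-29/8)) / (0 - (-1/2)) = 5/4
P[0,1] = (5 - (-3)) / (1 - 0) = 8
P[1,5] = (457 - 5) / (5 - 1) = 113
P[-1/2,0,1] = (8 - 5/4) / (1 - (-1/2)) = 9/2
P[0,1,5] = (113 - 8) / (5 - 0) = 21
P[-1/2,0,1,5] = (21 - 9/2) / (5 - (-1/2)) = 3

3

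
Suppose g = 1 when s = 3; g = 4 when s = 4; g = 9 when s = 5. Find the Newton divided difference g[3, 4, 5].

1

g[3,4] = (4 - 1) / (4 - 3) = 3
g[4,5] = (9 - 4) / (5 - 4) = 5
g[3,4,5] = (5 - 3) / (5 - 3) = 1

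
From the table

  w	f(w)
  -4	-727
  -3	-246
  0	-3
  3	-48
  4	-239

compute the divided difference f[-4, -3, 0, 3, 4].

f[-4,-3] = (-246 - (-727)) / (-3 - (-4)) = 481
f[-3,0] = (-3 - (-246)) / (0 - (-3)) = 81
f[0,3] = (-48 - (-3)) / (3 - 0) = -15
f[3,4] = (-239 - (-48)) / (4 - 3) = -191
f[-4,-3,0] = (81 - 481) / (0 - (-4)) = -100
f[-3,0,3] = (-15 - 81) / (3 - (-3)) = -16
f[0,3,4] = (-191 - (-15)) / (4 - 0) = -44
f[-4,-3,0,3] = (-16 - (-100)) / (3 - (-4)) = 12
f[-3,0,3,4] = (-44 - (-16)) / (4 - (-3)) = -4
f[-4,-3,0,3,4] = (-4 - 12) / (4 - (-4)) = -2

-2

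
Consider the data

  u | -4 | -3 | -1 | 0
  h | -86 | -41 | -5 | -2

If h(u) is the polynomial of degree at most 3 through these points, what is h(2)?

4

Using Newton's divided-difference form:
h[-4,-3] = (-41 - (-86)) / (-3 - (-4)) = 45
h[-3,-1] = (-5 - (-41)) / (-1 - (-3)) = 18
h[-1,0] = (-2 - (-5)) / (0 - (-1)) = 3
h[-4,-3,-1] = (18 - 45) / (-1 - (-4)) = -9
h[-3,-1,0] = (3 - 18) / (0 - (-3)) = -5
h[-4,-3,-1,0] = (-5 - (-9)) / (0 - (-4)) = 1
h(2) = -86 + 45·(6) + (-9)·(6)·(5) + 1·(6)·(5)·(3) = 4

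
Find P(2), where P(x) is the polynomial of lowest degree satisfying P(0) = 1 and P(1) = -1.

-3

L_0(2) = (1)/[(-1)] = -1
L_1(2) = (2)/[(1)] = 2
Sum: 1·(-1) + (-1)·(2) = -3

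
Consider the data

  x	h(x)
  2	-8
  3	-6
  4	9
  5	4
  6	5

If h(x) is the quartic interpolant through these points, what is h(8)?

L_0(8) = (5)·(4)·(3)·(2)/[(-1)·(-2)·(-3)·(-4)] = 5
L_1(8) = (6)·(4)·(3)·(2)/[(1)·(-1)·(-2)·(-3)] = -24
L_2(8) = (6)·(5)·(3)·(2)/[(2)·(1)·(-1)·(-2)] = 45
L_3(8) = (6)·(5)·(4)·(2)/[(3)·(2)·(1)·(-1)] = -40
L_4(8) = (6)·(5)·(4)·(3)/[(4)·(3)·(2)·(1)] = 15
Sum: (-8)·(5) + (-6)·(-24) + 9·(45) + 4·(-40) + 5·(15) = 424

424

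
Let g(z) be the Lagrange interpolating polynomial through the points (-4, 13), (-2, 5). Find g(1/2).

Evaluate each Lagrange basis at z = 1/2:
L_0(1/2) = (5/2)/[(-2)] = -5/4
L_1(1/2) = (9/2)/[(2)] = 9/4
Sum: 13·(-5/4) + 5·(9/4) = -5

-5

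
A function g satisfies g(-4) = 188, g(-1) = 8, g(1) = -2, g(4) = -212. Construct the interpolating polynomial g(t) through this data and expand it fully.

L_0(t) = (t + 1)(t - 1)(t - 4) / [-120] = -(1/120)t^3 + (1/30)t^2 + (1/120)t - 1/30
L_1(t) = (t + 4)(t - 1)(t - 4) / [30] = (1/30)t^3 - (1/30)t^2 - (8/15)t + 8/15
L_2(t) = (t + 4)(t + 1)(t - 4) / [-30] = -(1/30)t^3 - (1/30)t^2 + (8/15)t + 8/15
L_3(t) = (t + 4)(t + 1)(t - 1) / [120] = (1/120)t^3 + (1/30)t^2 - (1/120)t - 1/30
g(t) = 188·L_0 + 8·L_1 + (-2)·L_2 + (-212)·L_3
  188·L_0(t) = -(47/30)t^3 + (94/15)t^2 + (47/30)t - 94/15
  8·L_1(t) = (4/15)t^3 - (4/15)t^2 - (64/15)t + 64/15
  (-2)·L_2(t) = (1/15)t^3 + (1/15)t^2 - (16/15)t - 16/15
  (-212)·L_3(t) = -(53/30)t^3 - (106/15)t^2 + (53/30)t + 106/15
Adding term by term: -3t^3 - t^2 - 2t + 4

g(t) = -3t^3 - t^2 - 2t + 4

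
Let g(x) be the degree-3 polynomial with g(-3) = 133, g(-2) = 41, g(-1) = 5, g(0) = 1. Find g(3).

L_0(3) = (5)·(4)·(3)/[(-1)·(-2)·(-3)] = -10
L_1(3) = (6)·(4)·(3)/[(1)·(-1)·(-2)] = 36
L_2(3) = (6)·(5)·(3)/[(2)·(1)·(-1)] = -45
L_3(3) = (6)·(5)·(4)/[(3)·(2)·(1)] = 20
Sum: 133·(-10) + 41·(36) + 5·(-45) + 1·(20) = -59

-59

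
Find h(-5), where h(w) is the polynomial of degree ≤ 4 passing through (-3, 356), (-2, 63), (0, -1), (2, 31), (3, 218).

Evaluate each Lagrange basis at w = -5:
L_0(-5) = (-3)·(-5)·(-7)·(-8)/[(-1)·(-3)·(-5)·(-6)] = 28/3
L_1(-5) = (-2)·(-5)·(-7)·(-8)/[(1)·(-2)·(-4)·(-5)] = -14
L_2(-5) = (-2)·(-3)·(-7)·(-8)/[(3)·(2)·(-2)·(-3)] = 28/3
L_3(-5) = (-2)·(-3)·(-5)·(-8)/[(5)·(4)·(2)·(-1)] = -6
L_4(-5) = (-2)·(-3)·(-5)·(-7)/[(6)·(5)·(3)·(1)] = 7/3
Sum: 356·(28/3) + 63·(-14) + (-1)·(28/3) + 31·(-6) + 218·(7/3) = 2754

2754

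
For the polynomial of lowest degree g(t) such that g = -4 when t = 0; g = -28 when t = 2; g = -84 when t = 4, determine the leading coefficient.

The leading coefficient equals the top divided difference g[0,2,4].
g[0,2] = (-28 - (-4)) / (2 - 0) = -12
g[2,4] = (-84 - (-28)) / (4 - 2) = -28
g[0,2,4] = (-28 - (-12)) / (4 - 0) = -4

-4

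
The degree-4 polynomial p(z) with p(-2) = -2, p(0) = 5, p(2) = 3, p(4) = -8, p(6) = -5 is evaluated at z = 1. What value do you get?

725/128

Evaluate each Lagrange basis at z = 1:
L_0(1) = (1)·(-1)·(-3)·(-5)/[(-2)·(-4)·(-6)·(-8)] = -5/128
L_1(1) = (3)·(-1)·(-3)·(-5)/[(2)·(-2)·(-4)·(-6)] = 15/32
L_2(1) = (3)·(1)·(-3)·(-5)/[(4)·(2)·(-2)·(-4)] = 45/64
L_3(1) = (3)·(1)·(-1)·(-5)/[(6)·(4)·(2)·(-2)] = -5/32
L_4(1) = (3)·(1)·(-1)·(-3)/[(8)·(6)·(4)·(2)] = 3/128
Sum: (-2)·(-5/128) + 5·(15/32) + 3·(45/64) + (-8)·(-5/32) + (-5)·(3/128) = 725/128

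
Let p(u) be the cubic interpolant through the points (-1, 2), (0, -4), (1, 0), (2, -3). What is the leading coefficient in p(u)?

-17/6

L_0(u) = u(u - 1)(u - 2) / [-6] = -(1/6)u^3 + (1/2)u^2 - (1/3)u
L_1(u) = (u + 1)(u - 1)(u - 2) / [2] = (1/2)u^3 - u^2 - (1/2)u + 1
L_2(u) = (u + 1)u(u - 2) / [-2] = -(1/2)u^3 + (1/2)u^2 + u
L_3(u) = (u + 1)u(u - 1) / [6] = (1/6)u^3 - (1/6)u
p(u) = 2·L_0 + (-4)·L_1 + 0·L_2 + (-3)·L_3
Only the coefficient of u^3 is needed; take it from each L_i and combine:
2·(-1/6) + (-4)·(1/2) + 0·(-1/2) + (-3)·(1/6) = -17/6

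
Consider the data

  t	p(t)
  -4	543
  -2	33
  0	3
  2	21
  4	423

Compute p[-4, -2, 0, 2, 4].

p[-4,-2] = (33 - 543) / (-2 - (-4)) = -255
p[-2,0] = (3 - 33) / (0 - (-2)) = -15
p[0,2] = (21 - 3) / (2 - 0) = 9
p[2,4] = (423 - 21) / (4 - 2) = 201
p[-4,-2,0] = (-15 - (-255)) / (0 - (-4)) = 60
p[-2,0,2] = (9 - (-15)) / (2 - (-2)) = 6
p[0,2,4] = (201 - 9) / (4 - 0) = 48
p[-4,-2,0,2] = (6 - 60) / (2 - (-4)) = -9
p[-2,0,2,4] = (48 - 6) / (4 - (-2)) = 7
p[-4,-2,0,2,4] = (7 - (-9)) / (4 - (-4)) = 2

2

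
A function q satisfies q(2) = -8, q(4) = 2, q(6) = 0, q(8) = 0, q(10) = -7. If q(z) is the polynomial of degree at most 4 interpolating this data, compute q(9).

-149/128

Using Newton's divided-difference form:
q[2,4] = (2 - (-8)) / (4 - 2) = 5
q[4,6] = (0 - 2) / (6 - 4) = -1
q[6,8] = (0 - 0) / (8 - 6) = 0
q[8,10] = (-7 - 0) / (10 - 8) = -7/2
q[2,4,6] = (-1 - 5) / (6 - 2) = -3/2
q[4,6,8] = (0 - (-1)) / (8 - 4) = 1/4
q[6,8,10] = (-7/2 - 0) / (10 - 6) = -7/8
q[2,4,6,8] = (1/4 - (-3/2)) / (8 - 2) = 7/24
q[4,6,8,10] = (-7/8 - 1/4) / (10 - 4) = -3/16
q[2,4,6,8,10] = (-3/16 - 7/24) / (10 - 2) = -23/384
q(9) = -8 + 5·(7) + (-3/2)·(7)·(5) + (7/24)·(7)·(5)·(3) + (-23/384)·(7)·(5)·(3)·(1) = -149/128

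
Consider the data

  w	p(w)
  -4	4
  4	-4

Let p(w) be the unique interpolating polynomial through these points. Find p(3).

-3

Evaluate each Lagrange basis at w = 3:
L_0(3) = (-1)/[(-8)] = 1/8
L_1(3) = (7)/[(8)] = 7/8
Sum: 4·(1/8) + (-4)·(7/8) = -3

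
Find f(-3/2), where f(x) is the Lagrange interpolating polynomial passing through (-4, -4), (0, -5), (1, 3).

Evaluate each Lagrange basis at x = -3/2:
L_0(-3/2) = (-3/2)·(-5/2)/[(-4)·(-5)] = 3/16
L_1(-3/2) = (5/2)·(-5/2)/[(4)·(-1)] = 25/16
L_2(-3/2) = (5/2)·(-3/2)/[(5)·(1)] = -3/4
Sum: (-4)·(3/16) + (-5)·(25/16) + 3·(-3/4) = -173/16

-173/16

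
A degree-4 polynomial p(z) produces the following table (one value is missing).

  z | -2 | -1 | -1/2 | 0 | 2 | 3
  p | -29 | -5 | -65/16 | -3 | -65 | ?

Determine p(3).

-309

The 5 known values determine p uniquely (degree ≤ 4).
L_0(3) = (4)·(7/2)·(3)·(1)/[(-1)·(-3/2)·(-2)·(-4)] = 7/2
L_1(3) = (5)·(7/2)·(3)·(1)/[(1)·(-1/2)·(-1)·(-3)] = -35
L_2(3) = (5)·(4)·(3)·(1)/[(3/2)·(1/2)·(-1/2)·(-5/2)] = 64
L_3(3) = (5)·(4)·(7/2)·(1)/[(2)·(1)·(1/2)·(-2)] = -35
L_4(3) = (5)·(4)·(7/2)·(3)/[(4)·(3)·(5/2)·(2)] = 7/2
Sum: (-29)·(7/2) + (-5)·(-35) + (-65/16)·(64) + (-3)·(-35) + (-65)·(7/2) = -309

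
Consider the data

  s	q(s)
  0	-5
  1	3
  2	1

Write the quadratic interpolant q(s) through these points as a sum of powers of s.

q(s) = -5s^2 + 13s - 5

Build the Lagrange basis polynomials:
L_0(s) = (s - 1)(s - 2) / [2] = (1/2)s^2 - (3/2)s + 1
L_1(s) = s(s - 2) / [-1] = -s^2 + 2s
L_2(s) = s(s - 1) / [2] = (1/2)s^2 - (1/2)s
q(s) = (-5)·L_0 + 3·L_1 + 1·L_2
  (-5)·L_0(s) = -(5/2)s^2 + (15/2)s - 5
  3·L_1(s) = -3s^2 + 6s
  1·L_2(s) = (1/2)s^2 - (1/2)s
Adding term by term: -5s^2 + 13s - 5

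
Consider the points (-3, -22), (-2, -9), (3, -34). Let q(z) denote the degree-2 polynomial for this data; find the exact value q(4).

-57

Using Newton's divided-difference form:
q[-3,-2] = (-9 - (-22)) / (-2 - (-3)) = 13
q[-2,3] = (-34 - (-9)) / (3 - (-2)) = -5
q[-3,-2,3] = (-5 - 13) / (3 - (-3)) = -3
q(4) = -22 + 13·(7) + (-3)·(7)·(6) = -57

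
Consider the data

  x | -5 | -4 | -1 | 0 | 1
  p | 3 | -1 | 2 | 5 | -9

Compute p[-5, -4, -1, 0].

-3/20

p[-5,-4] = (-1 - 3) / (-4 - (-5)) = -4
p[-4,-1] = (2 - (-1)) / (-1 - (-4)) = 1
p[-1,0] = (5 - 2) / (0 - (-1)) = 3
p[-5,-4,-1] = (1 - (-4)) / (-1 - (-5)) = 5/4
p[-4,-1,0] = (3 - 1) / (0 - (-4)) = 1/2
p[-5,-4,-1,0] = (1/2 - 5/4) / (0 - (-5)) = -3/20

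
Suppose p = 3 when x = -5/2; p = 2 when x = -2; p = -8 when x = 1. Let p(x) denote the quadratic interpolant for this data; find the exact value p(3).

Evaluate each Lagrange basis at x = 3:
L_0(3) = (5)·(2)/[(-1/2)·(-7/2)] = 40/7
L_1(3) = (11/2)·(2)/[(1/2)·(-3)] = -22/3
L_2(3) = (11/2)·(5)/[(7/2)·(3)] = 55/21
Sum: 3·(40/7) + 2·(-22/3) + (-8)·(55/21) = -388/21

-388/21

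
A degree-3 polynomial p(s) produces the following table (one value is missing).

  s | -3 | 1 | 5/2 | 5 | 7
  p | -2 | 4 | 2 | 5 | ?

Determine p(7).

The 4 known values determine p uniquely (degree ≤ 3).
Evaluate each Lagrange basis at s = 7:
L_0(7) = (6)·(9/2)·(2)/[(-4)·(-11/2)·(-8)] = -27/88
L_1(7) = (10)·(9/2)·(2)/[(4)·(-3/2)·(-4)] = 15/4
L_2(7) = (10)·(6)·(2)/[(11/2)·(3/2)·(-5/2)] = -64/11
L_3(7) = (10)·(6)·(9/2)/[(8)·(4)·(5/2)] = 27/8
Sum: (-2)·(-27/88) + 4·(15/4) + 2·(-64/11) + 5·(27/8) = 1835/88

1835/88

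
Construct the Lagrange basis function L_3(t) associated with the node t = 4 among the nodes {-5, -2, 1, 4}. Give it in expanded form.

L_3(t) = (t + 5)(t + 2)(t - 1) / [(9)·(6)·(3)]
       = (t^3 + 6t^2 + 3t - 10) / (162)

L_3(t) = (1/162)t^3 + (1/27)t^2 + (1/54)t - 5/81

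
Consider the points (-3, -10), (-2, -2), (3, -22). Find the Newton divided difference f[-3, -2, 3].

-2

f[-3,-2] = (-2 - (-10)) / (-2 - (-3)) = 8
f[-2,3] = (-22 - (-2)) / (3 - (-2)) = -4
f[-3,-2,3] = (-4 - 8) / (3 - (-3)) = -2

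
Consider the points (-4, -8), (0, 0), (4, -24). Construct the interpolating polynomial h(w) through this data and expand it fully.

Newton's divided differences:
h[-4,0] = (0 - (-8)) / (0 - (-4)) = 2
h[0,4] = (-24 - 0) / (4 - 0) = -6
h[-4,0,4] = (-6 - 2) / (4 - (-4)) = -1
h(w) = -8 + 2·(w + 4) + (-1)·(w + 4)w
Expanding: h(w) = -w^2 - 2w

h(w) = -w^2 - 2w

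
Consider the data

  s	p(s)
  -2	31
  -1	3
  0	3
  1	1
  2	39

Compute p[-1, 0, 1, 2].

7

p[-1,0] = (3 - 3) / (0 - (-1)) = 0
p[0,1] = (1 - 3) / (1 - 0) = -2
p[1,2] = (39 - 1) / (2 - 1) = 38
p[-1,0,1] = (-2 - 0) / (1 - (-1)) = -1
p[0,1,2] = (38 - (-2)) / (2 - 0) = 20
p[-1,0,1,2] = (20 - (-1)) / (2 - (-1)) = 7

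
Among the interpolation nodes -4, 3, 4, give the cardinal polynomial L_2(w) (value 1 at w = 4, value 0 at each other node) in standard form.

L_2(w) = (1/8)w^2 + (1/8)w - 3/2

L_2(w) = (w + 4)(w - 3) / [(8)·(1)]
       = (w^2 + w - 12) / (8)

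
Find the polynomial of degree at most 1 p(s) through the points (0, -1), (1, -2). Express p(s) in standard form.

p(s) = -s - 1

Build the Lagrange basis polynomials:
L_0(s) = (s - 1) / [-1] = -s + 1
L_1(s) = s / [1] = s
p(s) = (-1)·L_0 + (-2)·L_1
  (-1)·L_0(s) = s - 1
  (-2)·L_1(s) = -2s
Adding term by term: -s - 1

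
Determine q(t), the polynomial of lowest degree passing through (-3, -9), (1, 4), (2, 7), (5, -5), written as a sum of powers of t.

q(t) = -(17/80)t^3 - (1/20)t^2 + (371/80)t - 3/8

Newton's divided differences:
q[-3,1] = (4 - (-9)) / (1 - (-3)) = 13/4
q[1,2] = (7 - 4) / (2 - 1) = 3
q[2,5] = (-5 - 7) / (5 - 2) = -4
q[-3,1,2] = (3 - 13/4) / (2 - (-3)) = -1/20
q[1,2,5] = (-4 - 3) / (5 - 1) = -7/4
q[-3,1,2,5] = (-7/4 - (-1/20)) / (5 - (-3)) = -17/80
q(t) = -9 + (13/4)·(t + 3) + (-1/20)·(t + 3)(t - 1) + (-17/80)·(t + 3)(t - 1)(t - 2)
Expanding: q(t) = -(17/80)t^3 - (1/20)t^2 + (371/80)t - 3/8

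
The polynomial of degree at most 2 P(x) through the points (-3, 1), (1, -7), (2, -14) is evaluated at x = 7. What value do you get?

-79

Evaluate each Lagrange basis at x = 7:
L_0(7) = (6)·(5)/[(-4)·(-5)] = 3/2
L_1(7) = (10)·(5)/[(4)·(-1)] = -25/2
L_2(7) = (10)·(6)/[(5)·(1)] = 12
Sum: 1·(3/2) + (-7)·(-25/2) + (-14)·(12) = -79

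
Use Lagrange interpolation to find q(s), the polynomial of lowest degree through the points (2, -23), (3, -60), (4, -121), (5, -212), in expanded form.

L_0(s) = (s - 3)(s - 4)(s - 5) / [-6] = -(1/6)s^3 + 2s^2 - (47/6)s + 10
L_1(s) = (s - 2)(s - 4)(s - 5) / [2] = (1/2)s^3 - (11/2)s^2 + 19s - 20
L_2(s) = (s - 2)(s - 3)(s - 5) / [-2] = -(1/2)s^3 + 5s^2 - (31/2)s + 15
L_3(s) = (s - 2)(s - 3)(s - 4) / [6] = (1/6)s^3 - (3/2)s^2 + (13/3)s - 4
q(s) = (-23)·L_0 + (-60)·L_1 + (-121)·L_2 + (-212)·L_3
  (-23)·L_0(s) = (23/6)s^3 - 46s^2 + (1081/6)s - 230
  (-60)·L_1(s) = -30s^3 + 330s^2 - 1140s + 1200
  (-121)·L_2(s) = (121/2)s^3 - 605s^2 + (3751/2)s - 1815
  (-212)·L_3(s) = -(106/3)s^3 + 318s^2 - (2756/3)s + 848
Adding term by term: -s^3 - 3s^2 - 3s + 3

q(s) = -s^3 - 3s^2 - 3s + 3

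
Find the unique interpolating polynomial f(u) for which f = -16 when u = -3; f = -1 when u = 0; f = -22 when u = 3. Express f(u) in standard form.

Newton's divided differences:
f[-3,0] = (-1 - (-16)) / (0 - (-3)) = 5
f[0,3] = (-22 - (-1)) / (3 - 0) = -7
f[-3,0,3] = (-7 - 5) / (3 - (-3)) = -2
f(u) = -16 + 5·(u + 3) + (-2)·(u + 3)u
Expanding: f(u) = -2u^2 - u - 1

f(u) = -2u^2 - u - 1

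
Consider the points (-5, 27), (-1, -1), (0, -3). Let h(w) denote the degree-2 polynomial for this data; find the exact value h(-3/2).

Evaluate each Lagrange basis at w = -3/2:
L_0(-3/2) = (-1/2)·(-3/2)/[(-4)·(-5)] = 3/80
L_1(-3/2) = (7/2)·(-3/2)/[(4)·(-1)] = 21/16
L_2(-3/2) = (7/2)·(-1/2)/[(5)·(1)] = -7/20
Sum: 27·(3/80) + (-1)·(21/16) + (-3)·(-7/20) = 3/4

3/4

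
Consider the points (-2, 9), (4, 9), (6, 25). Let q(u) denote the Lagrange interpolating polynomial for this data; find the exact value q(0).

Evaluate each Lagrange basis at u = 0:
L_0(0) = (-4)·(-6)/[(-6)·(-8)] = 1/2
L_1(0) = (2)·(-6)/[(6)·(-2)] = 1
L_2(0) = (2)·(-4)/[(8)·(2)] = -1/2
Sum: 9·(1/2) + 9·(1) + 25·(-1/2) = 1

1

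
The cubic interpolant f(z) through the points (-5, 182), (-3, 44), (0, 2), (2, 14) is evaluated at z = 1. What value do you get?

Evaluate each Lagrange basis at z = 1:
L_0(1) = (4)·(1)·(-1)/[(-2)·(-5)·(-7)] = 2/35
L_1(1) = (6)·(1)·(-1)/[(2)·(-3)·(-5)] = -1/5
L_2(1) = (6)·(4)·(-1)/[(5)·(3)·(-2)] = 4/5
L_3(1) = (6)·(4)·(1)/[(7)·(5)·(2)] = 12/35
Sum: 182·(2/35) + 44·(-1/5) + 2·(4/5) + 14·(12/35) = 8

8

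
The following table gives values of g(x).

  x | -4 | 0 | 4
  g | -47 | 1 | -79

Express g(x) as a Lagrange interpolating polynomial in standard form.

Build the Lagrange basis polynomials:
L_0(x) = x(x - 4) / [32] = (1/32)x^2 - (1/8)x
L_1(x) = (x + 4)(x - 4) / [-16] = -(1/16)x^2 + 1
L_2(x) = (x + 4)x / [32] = (1/32)x^2 + (1/8)x
g(x) = (-47)·L_0 + 1·L_1 + (-79)·L_2
  (-47)·L_0(x) = -(47/32)x^2 + (47/8)x
  1·L_1(x) = -(1/16)x^2 + 1
  (-79)·L_2(x) = -(79/32)x^2 - (79/8)x
Adding term by term: -4x^2 - 4x + 1

g(x) = -4x^2 - 4x + 1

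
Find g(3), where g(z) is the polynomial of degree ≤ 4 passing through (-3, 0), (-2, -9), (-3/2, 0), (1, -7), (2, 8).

Evaluate each Lagrange basis at z = 3:
L_0(3) = (5)·(9/2)·(2)·(1)/[(-1)·(-3/2)·(-4)·(-5)] = 3/2
L_1(3) = (6)·(9/2)·(2)·(1)/[(1)·(-1/2)·(-3)·(-4)] = -9
L_2(3) = (6)·(5)·(2)·(1)/[(3/2)·(1/2)·(-5/2)·(-7/2)] = 64/7
L_3(3) = (6)·(5)·(9/2)·(1)/[(4)·(3)·(5/2)·(-1)] = -9/2
L_4(3) = (6)·(5)·(9/2)·(2)/[(5)·(4)·(7/2)·(1)] = 27/7
Sum: 0 + (-9)·(-9) + 0 + (-7)·(-9/2) + 8·(27/7) = 2007/14

2007/14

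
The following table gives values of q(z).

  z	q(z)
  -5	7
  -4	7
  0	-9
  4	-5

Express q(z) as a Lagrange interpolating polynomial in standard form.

q(z) = (19/120)z^3 + (5/8)z^2 - (121/30)z - 9

Build the Lagrange basis polynomials:
L_0(z) = (z + 4)z(z - 4) / [-45] = -(1/45)z^3 + (16/45)z
L_1(z) = (z + 5)z(z - 4) / [32] = (1/32)z^3 + (1/32)z^2 - (5/8)z
L_2(z) = (z + 5)(z + 4)(z - 4) / [-80] = -(1/80)z^3 - (1/16)z^2 + (1/5)z + 1
L_3(z) = (z + 5)(z + 4)z / [288] = (1/288)z^3 + (1/32)z^2 + (5/72)z
q(z) = 7·L_0 + 7·L_1 + (-9)·L_2 + (-5)·L_3
  7·L_0(z) = -(7/45)z^3 + (112/45)z
  7·L_1(z) = (7/32)z^3 + (7/32)z^2 - (35/8)z
  (-9)·L_2(z) = (9/80)z^3 + (9/16)z^2 - (9/5)z - 9
  (-5)·L_3(z) = -(5/288)z^3 - (5/32)z^2 - (25/72)z
Adding term by term: (19/120)z^3 + (5/8)z^2 - (121/30)z - 9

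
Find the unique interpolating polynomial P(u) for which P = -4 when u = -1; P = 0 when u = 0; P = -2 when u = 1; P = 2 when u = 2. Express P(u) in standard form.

Newton's divided differences:
P[-1,0] = (0 - (-4)) / (0 - (-1)) = 4
P[0,1] = (-2 - 0) / (1 - 0) = -2
P[1,2] = (2 - (-2)) / (2 - 1) = 4
P[-1,0,1] = (-2 - 4) / (1 - (-1)) = -3
P[0,1,2] = (4 - (-2)) / (2 - 0) = 3
P[-1,0,1,2] = (3 - (-3)) / (2 - (-1)) = 2
P(u) = -4 + 4·(u + 1) + (-3)·(u + 1)u + 2·(u + 1)u(u - 1)
Expanding: P(u) = 2u^3 - 3u^2 - u

P(u) = 2u^3 - 3u^2 - u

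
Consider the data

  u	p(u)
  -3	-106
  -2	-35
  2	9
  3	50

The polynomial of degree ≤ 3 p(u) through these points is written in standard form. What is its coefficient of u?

-1

Build the Lagrange basis polynomials:
L_0(u) = (u + 2)(u - 2)(u - 3) / [-30] = -(1/30)u^3 + (1/10)u^2 + (2/15)u - 2/5
L_1(u) = (u + 3)(u - 2)(u - 3) / [20] = (1/20)u^3 - (1/10)u^2 - (9/20)u + 9/10
L_2(u) = (u + 3)(u + 2)(u - 3) / [-20] = -(1/20)u^3 - (1/10)u^2 + (9/20)u + 9/10
L_3(u) = (u + 3)(u + 2)(u - 2) / [30] = (1/30)u^3 + (1/10)u^2 - (2/15)u - 2/5
p(u) = (-106)·L_0 + (-35)·L_1 + 9·L_2 + 50·L_3
Only the coefficient of u is needed; take it from each L_i and combine:
(-106)·(2/15) + (-35)·(-9/20) + 9·(9/20) + 50·(-2/15) = -1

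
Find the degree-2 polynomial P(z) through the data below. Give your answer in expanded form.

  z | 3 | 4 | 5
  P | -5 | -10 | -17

P(z) = -z^2 + 2z - 2

Build the Lagrange basis polynomials:
L_0(z) = (z - 4)(z - 5) / [2] = (1/2)z^2 - (9/2)z + 10
L_1(z) = (z - 3)(z - 5) / [-1] = -z^2 + 8z - 15
L_2(z) = (z - 3)(z - 4) / [2] = (1/2)z^2 - (7/2)z + 6
P(z) = (-5)·L_0 + (-10)·L_1 + (-17)·L_2
  (-5)·L_0(z) = -(5/2)z^2 + (45/2)z - 50
  (-10)·L_1(z) = 10z^2 - 80z + 150
  (-17)·L_2(z) = -(17/2)z^2 + (119/2)z - 102
Adding term by term: -z^2 + 2z - 2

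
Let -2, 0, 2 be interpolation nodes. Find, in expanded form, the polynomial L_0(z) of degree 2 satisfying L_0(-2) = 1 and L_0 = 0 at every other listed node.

L_0(z) = (1/8)z^2 - (1/4)z

L_0(z) = z(z - 2) / [(-2)·(-4)]
       = (z^2 - 2z) / (8)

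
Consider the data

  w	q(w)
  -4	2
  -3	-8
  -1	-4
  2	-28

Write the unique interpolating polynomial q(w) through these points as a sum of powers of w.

Build the Lagrange basis polynomials:
L_0(w) = (w + 3)(w + 1)(w - 2) / [-18] = -(1/18)w^3 - (1/9)w^2 + (5/18)w + 1/3
L_1(w) = (w + 4)(w + 1)(w - 2) / [10] = (1/10)w^3 + (3/10)w^2 - (3/5)w - 4/5
L_2(w) = (w + 4)(w + 3)(w - 2) / [-18] = -(1/18)w^3 - (5/18)w^2 + (1/9)w + 4/3
L_3(w) = (w + 4)(w + 3)(w + 1) / [90] = (1/90)w^3 + (4/45)w^2 + (19/90)w + 2/15
q(w) = 2·L_0 + (-8)·L_1 + (-4)·L_2 + (-28)·L_3
  2·L_0(w) = -(1/9)w^3 - (2/9)w^2 + (5/9)w + 2/3
  (-8)·L_1(w) = -(4/5)w^3 - (12/5)w^2 + (24/5)w + 32/5
  (-4)·L_2(w) = (2/9)w^3 + (10/9)w^2 - (4/9)w - 16/3
  (-28)·L_3(w) = -(14/45)w^3 - (112/45)w^2 - (266/45)w - 56/15
Adding term by term: -w^3 - 4w^2 - w - 2

q(w) = -w^3 - 4w^2 - w - 2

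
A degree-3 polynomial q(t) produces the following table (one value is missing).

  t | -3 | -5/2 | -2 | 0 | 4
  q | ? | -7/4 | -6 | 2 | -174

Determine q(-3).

The 4 known values determine q uniquely (degree ≤ 3).
Evaluate each Lagrange basis at t = -3:
L_0(-3) = (-1)·(-3)·(-7)/[(-1/2)·(-5/2)·(-13/2)] = 168/65
L_1(-3) = (-1/2)·(-3)·(-7)/[(1/2)·(-2)·(-6)] = -7/4
L_2(-3) = (-1/2)·(-1)·(-7)/[(5/2)·(2)·(-4)] = 7/40
L_3(-3) = (-1/2)·(-1)·(-3)/[(13/2)·(6)·(4)] = -1/104
Sum: (-7/4)·(168/65) + (-6)·(-7/4) + 2·(7/40) + (-174)·(-1/104) = 8

8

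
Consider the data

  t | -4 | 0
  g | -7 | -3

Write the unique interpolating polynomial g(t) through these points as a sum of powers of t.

g(t) = t - 3

Build the Lagrange basis polynomials:
L_0(t) = t / [-4] = -(1/4)t
L_1(t) = (t + 4) / [4] = (1/4)t + 1
g(t) = (-7)·L_0 + (-3)·L_1
  (-7)·L_0(t) = (7/4)t
  (-3)·L_1(t) = -(3/4)t - 3
Adding term by term: t - 3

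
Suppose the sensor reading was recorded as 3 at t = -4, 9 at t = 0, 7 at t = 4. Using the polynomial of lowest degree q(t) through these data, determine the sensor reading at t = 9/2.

99/16

Evaluate each Lagrange basis at t = 9/2:
L_0(9/2) = (9/2)·(1/2)/[(-4)·(-8)] = 9/128
L_1(9/2) = (17/2)·(1/2)/[(4)·(-4)] = -17/64
L_2(9/2) = (17/2)·(9/2)/[(8)·(4)] = 153/128
Sum: 3·(9/128) + 9·(-17/64) + 7·(153/128) = 99/16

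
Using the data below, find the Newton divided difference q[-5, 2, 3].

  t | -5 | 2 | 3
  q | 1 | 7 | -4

q[-5,2] = (7 - 1) / (2 - (-5)) = 6/7
q[2,3] = (-4 - 7) / (3 - 2) = -11
q[-5,2,3] = (-11 - 6/7) / (3 - (-5)) = -83/56

-83/56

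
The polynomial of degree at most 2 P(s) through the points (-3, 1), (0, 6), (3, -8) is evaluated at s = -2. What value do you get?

Using Newton's divided-difference form:
P[-3,0] = (6 - 1) / (0 - (-3)) = 5/3
P[0,3] = (-8 - 6) / (3 - 0) = -14/3
P[-3,0,3] = (-14/3 - 5/3) / (3 - (-3)) = -19/18
P(-2) = 1 + (5/3)·(1) + (-19/18)·(1)·(-2) = 43/9

43/9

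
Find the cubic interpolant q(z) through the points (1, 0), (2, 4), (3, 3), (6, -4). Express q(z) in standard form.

L_0(z) = (z - 2)(z - 3)(z - 6) / [-10] = -(1/10)z^3 + (11/10)z^2 - (18/5)z + 18/5
L_1(z) = (z - 1)(z - 3)(z - 6) / [4] = (1/4)z^3 - (5/2)z^2 + (27/4)z - 9/2
L_2(z) = (z - 1)(z - 2)(z - 6) / [-6] = -(1/6)z^3 + (3/2)z^2 - (10/3)z + 2
L_3(z) = (z - 1)(z - 2)(z - 3) / [60] = (1/60)z^3 - (1/10)z^2 + (11/60)z - 1/10
q(z) = 0·L_0 + 4·L_1 + 3·L_2 + (-4)·L_3
  0·L_0(z) = 0
  4·L_1(z) = z^3 - 10z^2 + 27z - 18
  3·L_2(z) = -(1/2)z^3 + (9/2)z^2 - 10z + 6
  (-4)·L_3(z) = -(1/15)z^3 + (2/5)z^2 - (11/15)z + 2/5
Adding term by term: (13/30)z^3 - (51/10)z^2 + (244/15)z - 58/5

q(z) = (13/30)z^3 - (51/10)z^2 + (244/15)z - 58/5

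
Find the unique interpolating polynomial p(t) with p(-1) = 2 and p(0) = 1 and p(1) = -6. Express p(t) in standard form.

Newton's divided differences:
p[-1,0] = (1 - 2) / (0 - (-1)) = -1
p[0,1] = (-6 - 1) / (1 - 0) = -7
p[-1,0,1] = (-7 - (-1)) / (1 - (-1)) = -3
p(t) = 2 + (-1)·(t + 1) + (-3)·(t + 1)t
Expanding: p(t) = -3t^2 - 4t + 1

p(t) = -3t^2 - 4t + 1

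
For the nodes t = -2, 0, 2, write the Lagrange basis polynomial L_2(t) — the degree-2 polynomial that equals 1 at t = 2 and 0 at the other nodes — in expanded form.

L_2(t) = (t + 2)t / [(4)·(2)]
       = (t^2 + 2t) / (8)

L_2(t) = (1/8)t^2 + (1/4)t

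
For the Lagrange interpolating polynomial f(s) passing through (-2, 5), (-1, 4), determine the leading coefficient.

The leading coefficient equals the top divided difference f[-2,-1].
f[-2,-1] = (4 - 5) / (-1 - (-2)) = -1

-1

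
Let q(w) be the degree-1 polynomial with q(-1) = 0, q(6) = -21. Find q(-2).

Evaluate each Lagrange basis at w = -2:
L_0(-2) = (-8)/[(-7)] = 8/7
L_1(-2) = (-1)/[(7)] = -1/7
Sum: 0 + (-21)·(-1/7) = 3

3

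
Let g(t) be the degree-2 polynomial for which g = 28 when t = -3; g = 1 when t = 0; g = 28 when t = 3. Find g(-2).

13

L_0(-2) = (-2)·(-5)/[(-3)·(-6)] = 5/9
L_1(-2) = (1)·(-5)/[(3)·(-3)] = 5/9
L_2(-2) = (1)·(-2)/[(6)·(3)] = -1/9
Sum: 28·(5/9) + 1·(5/9) + 28·(-1/9) = 13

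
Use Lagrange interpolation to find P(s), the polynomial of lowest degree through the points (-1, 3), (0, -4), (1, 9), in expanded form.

P(s) = 10s^2 + 3s - 4

Build the Lagrange basis polynomials:
L_0(s) = s(s - 1) / [2] = (1/2)s^2 - (1/2)s
L_1(s) = (s + 1)(s - 1) / [-1] = -s^2 + 1
L_2(s) = (s + 1)s / [2] = (1/2)s^2 + (1/2)s
P(s) = 3·L_0 + (-4)·L_1 + 9·L_2
  3·L_0(s) = (3/2)s^2 - (3/2)s
  (-4)·L_1(s) = 4s^2 - 4
  9·L_2(s) = (9/2)s^2 + (9/2)s
Adding term by term: 10s^2 + 3s - 4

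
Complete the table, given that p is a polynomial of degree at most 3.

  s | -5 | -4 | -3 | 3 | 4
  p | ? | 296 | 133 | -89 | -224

The 4 known values determine p uniquely (degree ≤ 3).
L_0(-5) = (-2)·(-8)·(-9)/[(-1)·(-7)·(-8)] = 18/7
L_1(-5) = (-1)·(-8)·(-9)/[(1)·(-6)·(-7)] = -12/7
L_2(-5) = (-1)·(-2)·(-9)/[(7)·(6)·(-1)] = 3/7
L_3(-5) = (-1)·(-2)·(-8)/[(8)·(7)·(1)] = -2/7
Sum: 296·(18/7) + 133·(-12/7) + (-89)·(3/7) + (-224)·(-2/7) = 559

559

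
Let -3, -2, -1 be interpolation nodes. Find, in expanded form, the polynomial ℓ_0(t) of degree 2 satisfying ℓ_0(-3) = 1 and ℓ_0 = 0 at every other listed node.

ℓ_0(t) = (t + 2)(t + 1) / [(-1)·(-2)]
       = (t^2 + 3t + 2) / (2)

ℓ_0(t) = (1/2)t^2 + (3/2)t + 1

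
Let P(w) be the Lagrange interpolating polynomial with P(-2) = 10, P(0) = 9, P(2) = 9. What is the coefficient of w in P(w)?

-1/4

Build the Lagrange basis polynomials:
L_0(w) = w(w - 2) / [8] = (1/8)w^2 - (1/4)w
L_1(w) = (w + 2)(w - 2) / [-4] = -(1/4)w^2 + 1
L_2(w) = (w + 2)w / [8] = (1/8)w^2 + (1/4)w
P(w) = 10·L_0 + 9·L_1 + 9·L_2
Only the coefficient of w is needed; take it from each L_i and combine:
10·(-1/4) + 9·(0) + 9·(1/4) = -1/4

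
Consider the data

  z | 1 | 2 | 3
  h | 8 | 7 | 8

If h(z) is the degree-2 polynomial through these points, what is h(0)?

L_0(0) = (-2)·(-3)/[(-1)·(-2)] = 3
L_1(0) = (-1)·(-3)/[(1)·(-1)] = -3
L_2(0) = (-1)·(-2)/[(2)·(1)] = 1
Sum: 8·(3) + 7·(-3) + 8·(1) = 11

11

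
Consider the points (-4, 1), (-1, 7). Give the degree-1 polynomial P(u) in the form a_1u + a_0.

P(u) = 2u + 9

Build the Lagrange basis polynomials:
L_0(u) = (u + 1) / [-3] = -(1/3)u - 1/3
L_1(u) = (u + 4) / [3] = (1/3)u + 4/3
P(u) = 1·L_0 + 7·L_1
  1·L_0(u) = -(1/3)u - 1/3
  7·L_1(u) = (7/3)u + 28/3
Adding term by term: 2u + 9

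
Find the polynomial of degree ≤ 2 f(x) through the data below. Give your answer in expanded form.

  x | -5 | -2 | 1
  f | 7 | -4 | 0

Newton's divided differences:
f[-5,-2] = (-4 - 7) / (-2 - (-5)) = -11/3
f[-2,1] = (0 - (-4)) / (1 - (-2)) = 4/3
f[-5,-2,1] = (4/3 - (-11/3)) / (1 - (-5)) = 5/6
f(x) = 7 + (-11/3)·(x + 5) + (5/6)·(x + 5)(x + 2)
Expanding: f(x) = (5/6)x^2 + (13/6)x - 3

f(x) = (5/6)x^2 + (13/6)x - 3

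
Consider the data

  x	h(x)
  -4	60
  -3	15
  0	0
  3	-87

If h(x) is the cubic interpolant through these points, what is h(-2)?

Using Newton's divided-difference form:
h[-4,-3] = (15 - 60) / (-3 - (-4)) = -45
h[-3,0] = (0 - 15) / (0 - (-3)) = -5
h[0,3] = (-87 - 0) / (3 - 0) = -29
h[-4,-3,0] = (-5 - (-45)) / (0 - (-4)) = 10
h[-3,0,3] = (-29 - (-5)) / (3 - (-3)) = -4
h[-4,-3,0,3] = (-4 - 10) / (3 - (-4)) = -2
h(-2) = 60 + (-45)·(2) + 10·(2)·(1) + (-2)·(2)·(1)·(-2) = -2

-2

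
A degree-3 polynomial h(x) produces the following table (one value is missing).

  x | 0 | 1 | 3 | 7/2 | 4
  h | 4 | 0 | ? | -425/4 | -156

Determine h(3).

-68

The 4 known values determine h uniquely (degree ≤ 3).
Evaluate each Lagrange basis at x = 3:
L_0(3) = (2)·(-1/2)·(-1)/[(-1)·(-7/2)·(-4)] = -1/14
L_1(3) = (3)·(-1/2)·(-1)/[(1)·(-5/2)·(-3)] = 1/5
L_2(3) = (3)·(2)·(-1)/[(7/2)·(5/2)·(-1/2)] = 48/35
L_3(3) = (3)·(2)·(-1/2)/[(4)·(3)·(1/2)] = -1/2
Sum: 4·(-1/14) + 0 + (-425/4)·(48/35) + (-156)·(-1/2) = -68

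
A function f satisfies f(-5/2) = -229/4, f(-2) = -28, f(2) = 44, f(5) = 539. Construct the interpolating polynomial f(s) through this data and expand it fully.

Build the Lagrange basis polynomials:
L_0(s) = (s + 2)(s - 2)(s - 5) / [-135/8] = -(8/135)s^3 + (8/27)s^2 + (32/135)s - 32/27
L_1(s) = (s + 5/2)(s - 2)(s - 5) / [14] = (1/14)s^3 - (9/28)s^2 - (15/28)s + 25/14
L_2(s) = (s + 5/2)(s + 2)(s - 5) / [-54] = -(1/54)s^3 + (1/108)s^2 + (35/108)s + 25/54
L_3(s) = (s + 5/2)(s + 2)(s - 2) / [315/2] = (2/315)s^3 + (1/63)s^2 - (8/315)s - 4/63
f(s) = (-229/4)·L_0 + (-28)·L_1 + 44·L_2 + 539·L_3
  (-229/4)·L_0(s) = (458/135)s^3 - (458/27)s^2 - (1832/135)s + 1832/27
  (-28)·L_1(s) = -2s^3 + 9s^2 + 15s - 50
  44·L_2(s) = -(22/27)s^3 + (11/27)s^2 + (385/27)s + 550/27
  539·L_3(s) = (154/45)s^3 + (77/9)s^2 - (616/45)s - 308/9
Adding term by term: 4s^3 + s^2 + 2s + 4

f(s) = 4s^3 + s^2 + 2s + 4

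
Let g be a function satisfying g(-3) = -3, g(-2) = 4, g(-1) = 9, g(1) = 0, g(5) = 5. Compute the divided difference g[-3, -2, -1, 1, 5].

95/672

g[-3,-2] = (4 - (-3)) / (-2 - (-3)) = 7
g[-2,-1] = (9 - 4) / (-1 - (-2)) = 5
g[-1,1] = (0 - 9) / (1 - (-1)) = -9/2
g[1,5] = (5 - 0) / (5 - 1) = 5/4
g[-3,-2,-1] = (5 - 7) / (-1 - (-3)) = -1
g[-2,-1,1] = (-9/2 - 5) / (1 - (-2)) = -19/6
g[-1,1,5] = (5/4 - (-9/2)) / (5 - (-1)) = 23/24
g[-3,-2,-1,1] = (-19/6 - (-1)) / (1 - (-3)) = -13/24
g[-2,-1,1,5] = (23/24 - (-19/6)) / (5 - (-2)) = 33/56
g[-3,-2,-1,1,5] = (33/56 - (-13/24)) / (5 - (-3)) = 95/672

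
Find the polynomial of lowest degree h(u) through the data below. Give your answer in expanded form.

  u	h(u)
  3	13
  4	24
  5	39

L_0(u) = (u - 4)(u - 5) / [2] = (1/2)u^2 - (9/2)u + 10
L_1(u) = (u - 3)(u - 5) / [-1] = -u^2 + 8u - 15
L_2(u) = (u - 3)(u - 4) / [2] = (1/2)u^2 - (7/2)u + 6
h(u) = 13·L_0 + 24·L_1 + 39·L_2
  13·L_0(u) = (13/2)u^2 - (117/2)u + 130
  24·L_1(u) = -24u^2 + 192u - 360
  39·L_2(u) = (39/2)u^2 - (273/2)u + 234
Adding term by term: 2u^2 - 3u + 4

h(u) = 2u^2 - 3u + 4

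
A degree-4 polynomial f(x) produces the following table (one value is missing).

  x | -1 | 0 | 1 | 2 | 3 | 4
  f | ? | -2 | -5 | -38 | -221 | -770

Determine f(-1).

The 5 known values determine f uniquely (degree ≤ 4).
Evaluate each Lagrange basis at x = -1:
L_0(-1) = (-2)·(-3)·(-4)·(-5)/[(-1)·(-2)·(-3)·(-4)] = 5
L_1(-1) = (-1)·(-3)·(-4)·(-5)/[(1)·(-1)·(-2)·(-3)] = -10
L_2(-1) = (-1)·(-2)·(-4)·(-5)/[(2)·(1)·(-1)·(-2)] = 10
L_3(-1) = (-1)·(-2)·(-3)·(-5)/[(3)·(2)·(1)·(-1)] = -5
L_4(-1) = (-1)·(-2)·(-3)·(-4)/[(4)·(3)·(2)·(1)] = 1
Sum: (-2)·(5) + (-5)·(-10) + (-38)·(10) + (-221)·(-5) + (-770)·(1) = -5

-5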